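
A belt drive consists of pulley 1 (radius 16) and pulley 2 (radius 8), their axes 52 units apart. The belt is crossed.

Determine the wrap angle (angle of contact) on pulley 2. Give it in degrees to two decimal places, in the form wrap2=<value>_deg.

wrap2=234.97_deg

crossed belt: β = asin((r1+r2)/C) = asin(24/52) = 27.4864°
wrap1 = wrap2 = π + 2β = 234.9729°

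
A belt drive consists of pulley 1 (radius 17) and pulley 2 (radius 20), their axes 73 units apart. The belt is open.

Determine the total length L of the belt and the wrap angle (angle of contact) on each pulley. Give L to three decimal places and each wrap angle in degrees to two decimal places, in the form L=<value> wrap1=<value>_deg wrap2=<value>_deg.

open belt: β = asin((r2−r1)/C) = asin(3/73) = 2.3553°
wrap1 = π − 2β = 175.2894°
wrap2 = π + 2β = 184.7106°
tangent length = C·cosβ = 72.9383
L = r1·wrap1 + r2·wrap2 + 2·C·cosβ = 17·3.0594 + 20·3.2238 + 2·72.9383 = 262.3622

L=262.362 wrap1=175.29_deg wrap2=184.71_deg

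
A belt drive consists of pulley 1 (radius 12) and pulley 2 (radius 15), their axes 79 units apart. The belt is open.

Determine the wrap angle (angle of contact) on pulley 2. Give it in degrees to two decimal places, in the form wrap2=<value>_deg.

open belt: β = asin((r2−r1)/C) = asin(3/79) = 2.1763°
wrap1 = π − 2β = 175.6474°
wrap2 = π + 2β = 184.3526°

wrap2=184.35_deg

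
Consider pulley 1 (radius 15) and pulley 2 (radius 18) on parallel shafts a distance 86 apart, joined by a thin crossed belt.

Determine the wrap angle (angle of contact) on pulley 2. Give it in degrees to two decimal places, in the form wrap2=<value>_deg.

crossed belt: β = asin((r1+r2)/C) = asin(33/86) = 22.5644°
wrap1 = wrap2 = π + 2β = 225.1287°

wrap2=225.13_deg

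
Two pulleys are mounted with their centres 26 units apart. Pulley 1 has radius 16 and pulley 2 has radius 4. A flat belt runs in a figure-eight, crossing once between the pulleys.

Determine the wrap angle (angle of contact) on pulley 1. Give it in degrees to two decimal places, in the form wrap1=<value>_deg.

crossed belt: β = asin((r1+r2)/C) = asin(20/26) = 50.2849°
wrap1 = wrap2 = π + 2β = 280.5697°

wrap1=280.57_deg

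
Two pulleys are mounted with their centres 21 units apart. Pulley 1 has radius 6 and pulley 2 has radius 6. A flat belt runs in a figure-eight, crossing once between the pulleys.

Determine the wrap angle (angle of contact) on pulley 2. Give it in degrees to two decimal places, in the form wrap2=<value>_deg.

wrap2=249.70_deg

crossed belt: β = asin((r1+r2)/C) = asin(12/21) = 34.8499°
wrap1 = wrap2 = π + 2β = 249.6998°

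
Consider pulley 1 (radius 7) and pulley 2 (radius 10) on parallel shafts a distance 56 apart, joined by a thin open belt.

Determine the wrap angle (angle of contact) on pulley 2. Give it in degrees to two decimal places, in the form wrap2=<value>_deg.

open belt: β = asin((r2−r1)/C) = asin(3/56) = 3.0709°
wrap1 = π − 2β = 173.8582°
wrap2 = π + 2β = 186.1418°

wrap2=186.14_deg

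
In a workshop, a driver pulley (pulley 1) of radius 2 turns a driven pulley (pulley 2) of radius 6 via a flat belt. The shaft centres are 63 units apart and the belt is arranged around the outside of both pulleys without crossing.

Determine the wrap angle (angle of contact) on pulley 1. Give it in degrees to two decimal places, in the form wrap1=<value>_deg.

open belt: β = asin((r2−r1)/C) = asin(4/63) = 3.6403°
wrap1 = π − 2β = 172.7194°
wrap2 = π + 2β = 187.2806°

wrap1=172.72_deg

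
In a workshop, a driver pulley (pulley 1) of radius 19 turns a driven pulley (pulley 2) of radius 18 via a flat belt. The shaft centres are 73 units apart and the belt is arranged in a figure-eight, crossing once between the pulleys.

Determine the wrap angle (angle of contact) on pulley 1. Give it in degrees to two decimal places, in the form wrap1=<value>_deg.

crossed belt: β = asin((r1+r2)/C) = asin(37/73) = 30.4542°
wrap1 = wrap2 = π + 2β = 240.9084°

wrap1=240.91_deg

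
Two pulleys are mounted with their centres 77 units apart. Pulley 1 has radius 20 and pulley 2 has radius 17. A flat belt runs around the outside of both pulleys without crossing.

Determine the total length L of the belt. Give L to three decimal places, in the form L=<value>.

L=270.356

open belt: β = asin((r2−r1)/C) = asin(-3/77) = -2.2329°
wrap1 = π − 2β = 184.4657°
wrap2 = π + 2β = 175.5343°
tangent length = C·cosβ = 76.9415
L = r1·wrap1 + r2·wrap2 + 2·C·cosβ = 20·3.2195 + 17·3.0637 + 2·76.9415 = 270.3558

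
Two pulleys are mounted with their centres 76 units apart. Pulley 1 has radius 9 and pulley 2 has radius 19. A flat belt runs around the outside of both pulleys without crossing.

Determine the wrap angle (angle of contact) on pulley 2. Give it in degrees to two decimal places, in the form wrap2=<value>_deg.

wrap2=195.12_deg

open belt: β = asin((r2−r1)/C) = asin(10/76) = 7.5608°
wrap1 = π − 2β = 164.8783°
wrap2 = π + 2β = 195.1217°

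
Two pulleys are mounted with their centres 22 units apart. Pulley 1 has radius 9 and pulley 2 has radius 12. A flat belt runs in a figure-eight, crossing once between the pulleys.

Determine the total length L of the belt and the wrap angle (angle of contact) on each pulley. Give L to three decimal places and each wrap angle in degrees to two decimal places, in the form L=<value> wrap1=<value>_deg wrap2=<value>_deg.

L=132.350 wrap1=325.32_deg wrap2=325.32_deg

crossed belt: β = asin((r1+r2)/C) = asin(21/22) = 72.6586°
wrap1 = wrap2 = π + 2β = 325.3171°
tangent length = C·cosβ = 6.5574
L = (r1+r2)·wrap + 2·C·cosβ = 21·5.6779 + 2·6.5574 = 132.3498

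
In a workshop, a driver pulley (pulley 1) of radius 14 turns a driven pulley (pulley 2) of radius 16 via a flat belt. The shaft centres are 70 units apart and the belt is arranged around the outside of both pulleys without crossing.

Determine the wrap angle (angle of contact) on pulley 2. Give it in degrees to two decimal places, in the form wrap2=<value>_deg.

wrap2=183.27_deg

open belt: β = asin((r2−r1)/C) = asin(2/70) = 1.6372°
wrap1 = π − 2β = 176.7255°
wrap2 = π + 2β = 183.2745°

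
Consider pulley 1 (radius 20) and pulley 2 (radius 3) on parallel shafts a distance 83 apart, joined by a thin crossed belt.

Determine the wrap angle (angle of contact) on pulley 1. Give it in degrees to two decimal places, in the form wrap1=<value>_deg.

crossed belt: β = asin((r1+r2)/C) = asin(23/83) = 16.0877°
wrap1 = wrap2 = π + 2β = 212.1754°

wrap1=212.18_deg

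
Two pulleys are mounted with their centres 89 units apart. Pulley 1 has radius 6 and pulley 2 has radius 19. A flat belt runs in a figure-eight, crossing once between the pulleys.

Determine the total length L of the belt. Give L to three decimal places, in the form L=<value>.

L=263.610

crossed belt: β = asin((r1+r2)/C) = asin(25/89) = 16.3139°
wrap1 = wrap2 = π + 2β = 212.6277°
tangent length = C·cosβ = 85.4166
L = (r1+r2)·wrap + 2·C·cosβ = 25·3.7111 + 2·85.4166 = 263.6096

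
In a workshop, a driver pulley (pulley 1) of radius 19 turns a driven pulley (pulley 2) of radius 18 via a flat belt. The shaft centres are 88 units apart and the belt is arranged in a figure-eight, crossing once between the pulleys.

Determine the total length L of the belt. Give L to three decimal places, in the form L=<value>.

crossed belt: β = asin((r1+r2)/C) = asin(37/88) = 24.8633°
wrap1 = wrap2 = π + 2β = 229.7266°
tangent length = C·cosβ = 79.8436
L = (r1+r2)·wrap + 2·C·cosβ = 37·4.0095 + 2·79.8436 = 308.0381

L=308.038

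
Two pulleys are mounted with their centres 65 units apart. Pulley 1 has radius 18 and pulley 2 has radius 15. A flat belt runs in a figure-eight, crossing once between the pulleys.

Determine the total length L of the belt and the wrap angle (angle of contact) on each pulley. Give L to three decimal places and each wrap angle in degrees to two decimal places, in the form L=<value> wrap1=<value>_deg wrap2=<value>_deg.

L=250.818 wrap1=241.02_deg wrap2=241.02_deg

crossed belt: β = asin((r1+r2)/C) = asin(33/65) = 30.5102°
wrap1 = wrap2 = π + 2β = 241.0205°
tangent length = C·cosβ = 56.0000
L = (r1+r2)·wrap + 2·C·cosβ = 33·4.2066 + 2·56.0000 = 250.8178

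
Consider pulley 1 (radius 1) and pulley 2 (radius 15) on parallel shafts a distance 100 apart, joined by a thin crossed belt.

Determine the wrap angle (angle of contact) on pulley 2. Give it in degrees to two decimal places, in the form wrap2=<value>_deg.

crossed belt: β = asin((r1+r2)/C) = asin(16/100) = 9.2069°
wrap1 = wrap2 = π + 2β = 198.4138°

wrap2=198.41_deg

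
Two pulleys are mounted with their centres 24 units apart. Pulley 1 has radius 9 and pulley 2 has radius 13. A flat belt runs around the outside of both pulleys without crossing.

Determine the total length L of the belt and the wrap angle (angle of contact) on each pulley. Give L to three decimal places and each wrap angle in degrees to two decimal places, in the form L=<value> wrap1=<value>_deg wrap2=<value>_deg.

open belt: β = asin((r2−r1)/C) = asin(4/24) = 9.5941°
wrap1 = π − 2β = 160.8119°
wrap2 = π + 2β = 199.1881°
tangent length = C·cosβ = 23.6643
L = r1·wrap1 + r2·wrap2 + 2·C·cosβ = 9·2.8067 + 13·3.4765 + 2·23.6643 = 117.7833

L=117.783 wrap1=160.81_deg wrap2=199.19_deg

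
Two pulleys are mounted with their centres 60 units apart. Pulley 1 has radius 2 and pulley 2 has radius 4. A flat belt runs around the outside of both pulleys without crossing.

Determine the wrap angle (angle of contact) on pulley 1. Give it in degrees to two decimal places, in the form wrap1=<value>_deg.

wrap1=176.18_deg

open belt: β = asin((r2−r1)/C) = asin(2/60) = 1.9102°
wrap1 = π − 2β = 176.1796°
wrap2 = π + 2β = 183.8204°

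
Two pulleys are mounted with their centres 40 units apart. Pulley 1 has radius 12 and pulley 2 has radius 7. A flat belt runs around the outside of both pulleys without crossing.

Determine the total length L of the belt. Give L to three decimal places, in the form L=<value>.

L=140.316

open belt: β = asin((r2−r1)/C) = asin(-5/40) = -7.1808°
wrap1 = π − 2β = 194.3615°
wrap2 = π + 2β = 165.6385°
tangent length = C·cosβ = 39.6863
L = r1·wrap1 + r2·wrap2 + 2·C·cosβ = 12·3.3922 + 7·2.8909 + 2·39.6863 = 140.3161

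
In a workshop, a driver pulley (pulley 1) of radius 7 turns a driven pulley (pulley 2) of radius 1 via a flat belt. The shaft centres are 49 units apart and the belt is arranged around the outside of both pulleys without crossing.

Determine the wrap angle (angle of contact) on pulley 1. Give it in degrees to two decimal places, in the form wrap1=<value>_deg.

wrap1=194.07_deg

open belt: β = asin((r2−r1)/C) = asin(-6/49) = -7.0335°
wrap1 = π − 2β = 194.0669°
wrap2 = π + 2β = 165.9331°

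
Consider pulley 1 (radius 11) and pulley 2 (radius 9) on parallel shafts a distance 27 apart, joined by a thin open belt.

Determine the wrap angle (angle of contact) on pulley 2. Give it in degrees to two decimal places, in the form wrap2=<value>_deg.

wrap2=171.50_deg

open belt: β = asin((r2−r1)/C) = asin(-2/27) = -4.2480°
wrap1 = π − 2β = 188.4960°
wrap2 = π + 2β = 171.5040°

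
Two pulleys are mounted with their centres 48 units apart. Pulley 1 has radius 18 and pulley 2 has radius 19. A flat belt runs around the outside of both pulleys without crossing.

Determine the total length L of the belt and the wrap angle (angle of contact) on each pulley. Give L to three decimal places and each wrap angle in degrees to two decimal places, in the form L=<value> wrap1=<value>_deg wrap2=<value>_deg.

open belt: β = asin((r2−r1)/C) = asin(1/48) = 1.1937°
wrap1 = π − 2β = 177.6125°
wrap2 = π + 2β = 182.3875°
tangent length = C·cosβ = 47.9896
L = r1·wrap1 + r2·wrap2 + 2·C·cosβ = 18·3.0999 + 19·3.1833 + 2·47.9896 = 212.2598

L=212.260 wrap1=177.61_deg wrap2=182.39_deg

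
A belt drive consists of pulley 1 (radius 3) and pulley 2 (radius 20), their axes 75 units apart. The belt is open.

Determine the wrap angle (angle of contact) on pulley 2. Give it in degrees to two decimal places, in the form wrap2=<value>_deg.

wrap2=206.20_deg

open belt: β = asin((r2−r1)/C) = asin(17/75) = 13.1009°
wrap1 = π − 2β = 153.7982°
wrap2 = π + 2β = 206.2018°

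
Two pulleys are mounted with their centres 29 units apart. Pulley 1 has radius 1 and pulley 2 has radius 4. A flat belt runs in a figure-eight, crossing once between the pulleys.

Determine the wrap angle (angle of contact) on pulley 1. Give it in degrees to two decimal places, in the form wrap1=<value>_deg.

crossed belt: β = asin((r1+r2)/C) = asin(5/29) = 9.9282°
wrap1 = wrap2 = π + 2β = 199.8564°

wrap1=199.86_deg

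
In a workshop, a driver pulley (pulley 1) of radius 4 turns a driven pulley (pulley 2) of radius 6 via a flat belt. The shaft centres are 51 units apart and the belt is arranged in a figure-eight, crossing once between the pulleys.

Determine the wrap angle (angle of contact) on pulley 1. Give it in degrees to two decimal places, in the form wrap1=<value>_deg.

crossed belt: β = asin((r1+r2)/C) = asin(10/51) = 11.3077°
wrap1 = wrap2 = π + 2β = 202.6155°

wrap1=202.62_deg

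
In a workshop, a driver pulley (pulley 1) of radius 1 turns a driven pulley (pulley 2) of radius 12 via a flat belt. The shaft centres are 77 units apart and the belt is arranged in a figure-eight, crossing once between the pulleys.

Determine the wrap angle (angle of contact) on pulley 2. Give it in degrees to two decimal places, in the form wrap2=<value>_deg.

wrap2=199.44_deg

crossed belt: β = asin((r1+r2)/C) = asin(13/77) = 9.7199°
wrap1 = wrap2 = π + 2β = 199.4397°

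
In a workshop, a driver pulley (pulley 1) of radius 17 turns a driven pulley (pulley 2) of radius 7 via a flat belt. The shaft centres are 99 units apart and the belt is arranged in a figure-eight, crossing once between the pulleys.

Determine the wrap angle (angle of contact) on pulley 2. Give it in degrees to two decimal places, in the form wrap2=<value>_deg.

crossed belt: β = asin((r1+r2)/C) = asin(24/99) = 14.0297°
wrap1 = wrap2 = π + 2β = 208.0593°

wrap2=208.06_deg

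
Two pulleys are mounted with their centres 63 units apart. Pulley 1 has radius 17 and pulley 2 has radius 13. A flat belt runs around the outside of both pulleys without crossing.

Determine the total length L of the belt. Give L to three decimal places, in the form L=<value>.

open belt: β = asin((r2−r1)/C) = asin(-4/63) = -3.6403°
wrap1 = π − 2β = 187.2806°
wrap2 = π + 2β = 172.7194°
tangent length = C·cosβ = 62.8729
L = r1·wrap1 + r2·wrap2 + 2·C·cosβ = 17·3.2687 + 13·3.0145 + 2·62.8729 = 220.5018

L=220.502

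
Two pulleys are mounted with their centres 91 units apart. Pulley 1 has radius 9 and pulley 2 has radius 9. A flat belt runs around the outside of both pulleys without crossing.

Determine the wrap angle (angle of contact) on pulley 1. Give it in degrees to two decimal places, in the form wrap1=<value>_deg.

open belt: β = asin((r2−r1)/C) = asin(0/91) = 0.0000°
wrap1 = π − 2β = 180.0000°
wrap2 = π + 2β = 180.0000°

wrap1=180.00_deg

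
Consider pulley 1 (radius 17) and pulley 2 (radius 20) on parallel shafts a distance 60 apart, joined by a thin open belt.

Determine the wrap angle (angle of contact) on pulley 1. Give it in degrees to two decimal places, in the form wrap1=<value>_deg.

wrap1=174.27_deg

open belt: β = asin((r2−r1)/C) = asin(3/60) = 2.8660°
wrap1 = π − 2β = 174.2680°
wrap2 = π + 2β = 185.7320°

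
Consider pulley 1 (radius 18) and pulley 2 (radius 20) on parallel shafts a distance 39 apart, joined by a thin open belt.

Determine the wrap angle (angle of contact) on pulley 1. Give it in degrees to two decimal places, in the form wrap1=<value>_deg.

wrap1=174.12_deg

open belt: β = asin((r2−r1)/C) = asin(2/39) = 2.9395°
wrap1 = π − 2β = 174.1209°
wrap2 = π + 2β = 185.8791°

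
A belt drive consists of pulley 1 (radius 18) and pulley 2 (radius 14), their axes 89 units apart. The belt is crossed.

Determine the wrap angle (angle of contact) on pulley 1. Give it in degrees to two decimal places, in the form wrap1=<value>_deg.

wrap1=222.15_deg

crossed belt: β = asin((r1+r2)/C) = asin(32/89) = 21.0726°
wrap1 = wrap2 = π + 2β = 222.1452°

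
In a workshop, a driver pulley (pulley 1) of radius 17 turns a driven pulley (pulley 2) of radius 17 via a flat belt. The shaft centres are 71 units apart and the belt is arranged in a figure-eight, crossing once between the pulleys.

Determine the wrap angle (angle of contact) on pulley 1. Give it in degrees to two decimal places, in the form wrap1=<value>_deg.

wrap1=237.22_deg

crossed belt: β = asin((r1+r2)/C) = asin(34/71) = 28.6118°
wrap1 = wrap2 = π + 2β = 237.2237°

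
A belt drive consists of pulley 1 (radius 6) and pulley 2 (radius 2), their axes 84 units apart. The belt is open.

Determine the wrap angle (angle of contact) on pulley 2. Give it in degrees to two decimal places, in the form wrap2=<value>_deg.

wrap2=174.54_deg

open belt: β = asin((r2−r1)/C) = asin(-4/84) = -2.7294°
wrap1 = π − 2β = 185.4588°
wrap2 = π + 2β = 174.5412°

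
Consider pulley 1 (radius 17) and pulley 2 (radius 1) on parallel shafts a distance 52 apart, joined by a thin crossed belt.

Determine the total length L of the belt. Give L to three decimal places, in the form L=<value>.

L=166.844

crossed belt: β = asin((r1+r2)/C) = asin(18/52) = 20.2522°
wrap1 = wrap2 = π + 2β = 220.5045°
tangent length = C·cosβ = 48.7852
L = (r1+r2)·wrap + 2·C·cosβ = 18·3.8485 + 2·48.7852 = 166.8440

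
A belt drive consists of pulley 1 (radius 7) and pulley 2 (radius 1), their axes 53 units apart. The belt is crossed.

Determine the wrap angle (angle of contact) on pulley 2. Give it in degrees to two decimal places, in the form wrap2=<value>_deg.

wrap2=197.36_deg

crossed belt: β = asin((r1+r2)/C) = asin(8/53) = 8.6816°
wrap1 = wrap2 = π + 2β = 197.3632°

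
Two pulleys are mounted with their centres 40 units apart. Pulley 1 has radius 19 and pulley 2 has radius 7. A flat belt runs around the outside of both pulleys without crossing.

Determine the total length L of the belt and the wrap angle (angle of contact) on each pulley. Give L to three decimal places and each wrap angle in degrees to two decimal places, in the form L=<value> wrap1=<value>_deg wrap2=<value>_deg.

open belt: β = asin((r2−r1)/C) = asin(-12/40) = -17.4576°
wrap1 = π − 2β = 214.9152°
wrap2 = π + 2β = 145.0848°
tangent length = C·cosβ = 38.1576
L = r1·wrap1 + r2·wrap2 + 2·C·cosβ = 19·3.7510 + 7·2.5322 + 2·38.1576 = 165.3092

L=165.309 wrap1=214.92_deg wrap2=145.08_deg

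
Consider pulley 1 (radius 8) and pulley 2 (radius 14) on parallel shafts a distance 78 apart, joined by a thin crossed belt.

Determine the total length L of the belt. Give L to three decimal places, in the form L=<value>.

crossed belt: β = asin((r1+r2)/C) = asin(22/78) = 16.3827°
wrap1 = wrap2 = π + 2β = 212.7653°
tangent length = C·cosβ = 74.8331
L = (r1+r2)·wrap + 2·C·cosβ = 22·3.7135 + 2·74.8331 = 231.3623

L=231.362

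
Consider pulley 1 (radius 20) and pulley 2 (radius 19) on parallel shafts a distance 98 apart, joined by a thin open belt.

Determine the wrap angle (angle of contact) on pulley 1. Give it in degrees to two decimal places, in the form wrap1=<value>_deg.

open belt: β = asin((r2−r1)/C) = asin(-1/98) = -0.5847°
wrap1 = π − 2β = 181.1693°
wrap2 = π + 2β = 178.8307°

wrap1=181.17_deg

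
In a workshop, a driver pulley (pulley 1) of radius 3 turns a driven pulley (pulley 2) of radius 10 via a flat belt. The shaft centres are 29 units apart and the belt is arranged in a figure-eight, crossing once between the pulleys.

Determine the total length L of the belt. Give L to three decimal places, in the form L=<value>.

crossed belt: β = asin((r1+r2)/C) = asin(13/29) = 26.6331°
wrap1 = wrap2 = π + 2β = 233.2662°
tangent length = C·cosβ = 25.9230
L = (r1+r2)·wrap + 2·C·cosβ = 13·4.0713 + 2·25.9230 = 104.7724

L=104.772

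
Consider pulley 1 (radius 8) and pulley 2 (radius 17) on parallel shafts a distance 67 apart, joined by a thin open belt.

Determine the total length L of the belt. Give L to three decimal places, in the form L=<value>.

L=213.751

open belt: β = asin((r2−r1)/C) = asin(9/67) = 7.7198°
wrap1 = π − 2β = 164.5604°
wrap2 = π + 2β = 195.4396°
tangent length = C·cosβ = 66.3928
L = r1·wrap1 + r2·wrap2 + 2·C·cosβ = 8·2.8721 + 17·3.4111 + 2·66.3928 = 213.7506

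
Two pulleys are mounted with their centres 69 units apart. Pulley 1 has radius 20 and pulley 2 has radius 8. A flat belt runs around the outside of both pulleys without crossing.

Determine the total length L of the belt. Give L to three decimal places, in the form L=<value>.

open belt: β = asin((r2−r1)/C) = asin(-12/69) = -10.0154°
wrap1 = π − 2β = 200.0308°
wrap2 = π + 2β = 159.9692°
tangent length = C·cosβ = 67.9485
L = r1·wrap1 + r2·wrap2 + 2·C·cosβ = 20·3.4912 + 8·2.7920 + 2·67.9485 = 228.0569

L=228.057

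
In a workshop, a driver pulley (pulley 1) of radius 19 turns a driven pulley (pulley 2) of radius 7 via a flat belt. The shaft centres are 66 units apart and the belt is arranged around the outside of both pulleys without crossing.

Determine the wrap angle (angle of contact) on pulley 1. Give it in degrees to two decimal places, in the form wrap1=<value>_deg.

open belt: β = asin((r2−r1)/C) = asin(-12/66) = -10.4757°
wrap1 = π − 2β = 200.9514°
wrap2 = π + 2β = 159.0486°

wrap1=200.95_deg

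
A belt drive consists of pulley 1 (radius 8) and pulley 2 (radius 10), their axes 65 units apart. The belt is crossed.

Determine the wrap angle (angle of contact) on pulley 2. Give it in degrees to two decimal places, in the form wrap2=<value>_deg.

crossed belt: β = asin((r1+r2)/C) = asin(18/65) = 16.0766°
wrap1 = wrap2 = π + 2β = 212.1533°

wrap2=212.15_deg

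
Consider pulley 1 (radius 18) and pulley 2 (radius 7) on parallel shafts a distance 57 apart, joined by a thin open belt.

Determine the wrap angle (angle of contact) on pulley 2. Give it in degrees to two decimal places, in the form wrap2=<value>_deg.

open belt: β = asin((r2−r1)/C) = asin(-11/57) = -11.1269°
wrap1 = π − 2β = 202.2538°
wrap2 = π + 2β = 157.7462°

wrap2=157.75_deg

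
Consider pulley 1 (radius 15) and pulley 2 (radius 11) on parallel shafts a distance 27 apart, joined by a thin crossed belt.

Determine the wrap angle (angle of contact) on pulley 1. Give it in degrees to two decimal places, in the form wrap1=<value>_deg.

crossed belt: β = asin((r1+r2)/C) = asin(26/27) = 74.3575°
wrap1 = wrap2 = π + 2β = 328.7151°

wrap1=328.72_deg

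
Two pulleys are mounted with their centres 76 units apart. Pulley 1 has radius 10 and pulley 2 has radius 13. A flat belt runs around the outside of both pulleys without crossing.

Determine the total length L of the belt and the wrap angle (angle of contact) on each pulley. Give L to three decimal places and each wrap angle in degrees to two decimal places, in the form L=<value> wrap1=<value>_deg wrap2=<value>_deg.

open belt: β = asin((r2−r1)/C) = asin(3/76) = 2.2623°
wrap1 = π − 2β = 175.4755°
wrap2 = π + 2β = 184.5245°
tangent length = C·cosβ = 75.9408
L = r1·wrap1 + r2·wrap2 + 2·C·cosβ = 10·3.0626 + 13·3.2206 + 2·75.9408 = 224.3751

L=224.375 wrap1=175.48_deg wrap2=184.52_deg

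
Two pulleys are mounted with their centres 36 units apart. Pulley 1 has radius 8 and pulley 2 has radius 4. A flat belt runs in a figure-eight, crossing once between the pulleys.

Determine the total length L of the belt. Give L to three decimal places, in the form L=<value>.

L=113.737

crossed belt: β = asin((r1+r2)/C) = asin(12/36) = 19.4712°
wrap1 = wrap2 = π + 2β = 218.9424°
tangent length = C·cosβ = 33.9411
L = (r1+r2)·wrap + 2·C·cosβ = 12·3.8213 + 2·33.9411 = 113.7374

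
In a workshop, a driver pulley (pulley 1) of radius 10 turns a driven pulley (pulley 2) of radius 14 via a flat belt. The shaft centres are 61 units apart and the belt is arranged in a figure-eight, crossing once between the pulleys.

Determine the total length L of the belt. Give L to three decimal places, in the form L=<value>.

crossed belt: β = asin((r1+r2)/C) = asin(24/61) = 23.1689°
wrap1 = wrap2 = π + 2β = 226.3378°
tangent length = C·cosβ = 56.0803
L = (r1+r2)·wrap + 2·C·cosβ = 24·3.9503 + 2·56.0803 = 206.9687

L=206.969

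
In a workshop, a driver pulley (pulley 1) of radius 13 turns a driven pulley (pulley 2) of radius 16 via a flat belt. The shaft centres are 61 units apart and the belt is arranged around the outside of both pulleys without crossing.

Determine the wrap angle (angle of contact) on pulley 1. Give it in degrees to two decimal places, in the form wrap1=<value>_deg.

open belt: β = asin((r2−r1)/C) = asin(3/61) = 2.8190°
wrap1 = π − 2β = 174.3621°
wrap2 = π + 2β = 185.6379°

wrap1=174.36_deg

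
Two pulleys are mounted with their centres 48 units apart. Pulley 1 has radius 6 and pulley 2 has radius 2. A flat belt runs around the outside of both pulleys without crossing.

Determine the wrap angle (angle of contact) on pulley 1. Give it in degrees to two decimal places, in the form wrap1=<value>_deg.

open belt: β = asin((r2−r1)/C) = asin(-4/48) = -4.7802°
wrap1 = π − 2β = 189.5604°
wrap2 = π + 2β = 170.4396°

wrap1=189.56_deg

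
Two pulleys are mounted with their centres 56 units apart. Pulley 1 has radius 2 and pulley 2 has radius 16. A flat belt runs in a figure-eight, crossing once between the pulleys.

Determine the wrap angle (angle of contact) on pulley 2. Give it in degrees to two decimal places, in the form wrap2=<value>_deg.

wrap2=217.50_deg

crossed belt: β = asin((r1+r2)/C) = asin(18/56) = 18.7493°
wrap1 = wrap2 = π + 2β = 217.4987°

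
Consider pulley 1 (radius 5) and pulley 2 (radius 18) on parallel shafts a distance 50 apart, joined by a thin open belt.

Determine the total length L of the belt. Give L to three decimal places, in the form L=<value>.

open belt: β = asin((r2−r1)/C) = asin(13/50) = 15.0701°
wrap1 = π − 2β = 149.8599°
wrap2 = π + 2β = 210.1401°
tangent length = C·cosβ = 48.2804
L = r1·wrap1 + r2·wrap2 + 2·C·cosβ = 5·2.6155 + 18·3.6676 + 2·48.2804 = 175.6561

L=175.656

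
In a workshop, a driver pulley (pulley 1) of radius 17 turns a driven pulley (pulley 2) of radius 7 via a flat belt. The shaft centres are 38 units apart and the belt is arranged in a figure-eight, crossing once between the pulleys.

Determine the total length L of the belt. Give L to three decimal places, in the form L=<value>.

L=167.134

crossed belt: β = asin((r1+r2)/C) = asin(24/38) = 39.1667°
wrap1 = wrap2 = π + 2β = 258.3334°
tangent length = C·cosβ = 29.4618
L = (r1+r2)·wrap + 2·C·cosβ = 24·4.5088 + 2·29.4618 = 167.1341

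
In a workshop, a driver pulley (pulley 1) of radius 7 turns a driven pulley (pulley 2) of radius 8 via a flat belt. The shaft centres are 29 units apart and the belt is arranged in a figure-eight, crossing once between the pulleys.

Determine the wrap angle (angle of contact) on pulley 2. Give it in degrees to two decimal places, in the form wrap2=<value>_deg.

wrap2=242.29_deg

crossed belt: β = asin((r1+r2)/C) = asin(15/29) = 31.1474°
wrap1 = wrap2 = π + 2β = 242.2948°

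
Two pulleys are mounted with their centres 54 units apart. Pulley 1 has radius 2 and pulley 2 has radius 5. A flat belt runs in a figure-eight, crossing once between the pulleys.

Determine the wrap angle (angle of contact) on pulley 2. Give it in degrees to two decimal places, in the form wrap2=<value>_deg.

crossed belt: β = asin((r1+r2)/C) = asin(7/54) = 7.4482°
wrap1 = wrap2 = π + 2β = 194.8964°

wrap2=194.90_deg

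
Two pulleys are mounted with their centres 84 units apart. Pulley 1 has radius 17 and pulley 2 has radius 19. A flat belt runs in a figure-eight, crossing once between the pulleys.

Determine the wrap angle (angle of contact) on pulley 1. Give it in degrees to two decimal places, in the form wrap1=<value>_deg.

crossed belt: β = asin((r1+r2)/C) = asin(36/84) = 25.3769°
wrap1 = wrap2 = π + 2β = 230.7539°

wrap1=230.75_deg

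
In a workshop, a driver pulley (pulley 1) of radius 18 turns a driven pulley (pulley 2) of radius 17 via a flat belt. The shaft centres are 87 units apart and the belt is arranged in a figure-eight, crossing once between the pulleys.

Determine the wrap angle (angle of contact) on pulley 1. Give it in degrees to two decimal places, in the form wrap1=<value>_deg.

crossed belt: β = asin((r1+r2)/C) = asin(35/87) = 23.7220°
wrap1 = wrap2 = π + 2β = 227.4439°

wrap1=227.44_deg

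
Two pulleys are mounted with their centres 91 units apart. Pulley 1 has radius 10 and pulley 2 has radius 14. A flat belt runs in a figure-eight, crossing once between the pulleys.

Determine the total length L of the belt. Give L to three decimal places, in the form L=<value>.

L=263.765

crossed belt: β = asin((r1+r2)/C) = asin(24/91) = 15.2919°
wrap1 = wrap2 = π + 2β = 210.5837°
tangent length = C·cosβ = 87.7781
L = (r1+r2)·wrap + 2·C·cosβ = 24·3.6754 + 2·87.7781 = 263.7654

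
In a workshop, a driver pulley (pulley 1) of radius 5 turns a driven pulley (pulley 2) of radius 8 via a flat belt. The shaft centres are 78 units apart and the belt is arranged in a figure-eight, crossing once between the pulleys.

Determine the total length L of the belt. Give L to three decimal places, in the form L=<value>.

L=199.012

crossed belt: β = asin((r1+r2)/C) = asin(13/78) = 9.5941°
wrap1 = wrap2 = π + 2β = 199.1881°
tangent length = C·cosβ = 76.9090
L = (r1+r2)·wrap + 2·C·cosβ = 13·3.4765 + 2·76.9090 = 199.0124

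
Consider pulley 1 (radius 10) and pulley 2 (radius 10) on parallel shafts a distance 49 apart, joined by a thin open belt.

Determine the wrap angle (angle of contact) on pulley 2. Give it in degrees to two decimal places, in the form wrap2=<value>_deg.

open belt: β = asin((r2−r1)/C) = asin(0/49) = 0.0000°
wrap1 = π − 2β = 180.0000°
wrap2 = π + 2β = 180.0000°

wrap2=180.00_deg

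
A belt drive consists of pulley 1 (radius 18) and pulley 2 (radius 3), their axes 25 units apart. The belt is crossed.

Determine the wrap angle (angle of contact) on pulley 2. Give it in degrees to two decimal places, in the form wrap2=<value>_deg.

crossed belt: β = asin((r1+r2)/C) = asin(21/25) = 57.1401°
wrap1 = wrap2 = π + 2β = 294.2802°

wrap2=294.28_deg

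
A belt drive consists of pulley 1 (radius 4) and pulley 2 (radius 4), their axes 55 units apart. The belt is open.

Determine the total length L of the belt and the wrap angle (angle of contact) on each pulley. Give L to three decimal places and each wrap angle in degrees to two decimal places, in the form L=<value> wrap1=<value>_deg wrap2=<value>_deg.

open belt: β = asin((r2−r1)/C) = asin(0/55) = 0.0000°
wrap1 = π − 2β = 180.0000°
wrap2 = π + 2β = 180.0000°
tangent length = C·cosβ = 55.0000
L = r1·wrap1 + r2·wrap2 + 2·C·cosβ = 4·3.1416 + 4·3.1416 + 2·55.0000 = 135.1327

L=135.133 wrap1=180.00_deg wrap2=180.00_deg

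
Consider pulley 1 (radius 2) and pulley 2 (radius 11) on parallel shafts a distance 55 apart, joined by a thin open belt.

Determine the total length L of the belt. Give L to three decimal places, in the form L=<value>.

L=152.317

open belt: β = asin((r2−r1)/C) = asin(9/55) = 9.4180°
wrap1 = π − 2β = 161.1639°
wrap2 = π + 2β = 198.8361°
tangent length = C·cosβ = 54.2586
L = r1·wrap1 + r2·wrap2 + 2·C·cosβ = 2·2.8128 + 11·3.4703 + 2·54.2586 = 152.3167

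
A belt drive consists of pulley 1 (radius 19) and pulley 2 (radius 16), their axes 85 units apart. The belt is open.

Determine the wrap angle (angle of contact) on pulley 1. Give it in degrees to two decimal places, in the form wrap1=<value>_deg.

wrap1=184.05_deg

open belt: β = asin((r2−r1)/C) = asin(-3/85) = -2.0226°
wrap1 = π − 2β = 184.0452°
wrap2 = π + 2β = 175.9548°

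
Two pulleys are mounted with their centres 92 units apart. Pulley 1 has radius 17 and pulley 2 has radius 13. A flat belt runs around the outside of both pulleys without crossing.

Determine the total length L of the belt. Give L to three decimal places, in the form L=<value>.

L=278.422

open belt: β = asin((r2−r1)/C) = asin(-4/92) = -2.4919°
wrap1 = π − 2β = 184.9838°
wrap2 = π + 2β = 175.0162°
tangent length = C·cosβ = 91.9130
L = r1·wrap1 + r2·wrap2 + 2·C·cosβ = 17·3.2286 + 13·3.0546 + 2·91.9130 = 278.4217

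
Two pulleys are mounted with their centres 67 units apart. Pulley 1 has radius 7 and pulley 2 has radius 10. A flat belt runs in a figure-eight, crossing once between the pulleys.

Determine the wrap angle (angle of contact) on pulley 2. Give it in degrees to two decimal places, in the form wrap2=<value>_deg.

wrap2=209.40_deg

crossed belt: β = asin((r1+r2)/C) = asin(17/67) = 14.6984°
wrap1 = wrap2 = π + 2β = 209.3968°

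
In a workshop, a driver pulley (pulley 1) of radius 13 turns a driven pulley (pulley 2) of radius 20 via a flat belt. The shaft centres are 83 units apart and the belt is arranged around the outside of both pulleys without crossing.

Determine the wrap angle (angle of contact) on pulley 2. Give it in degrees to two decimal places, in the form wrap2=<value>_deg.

open belt: β = asin((r2−r1)/C) = asin(7/83) = 4.8379°
wrap1 = π − 2β = 170.3242°
wrap2 = π + 2β = 189.6758°

wrap2=189.68_deg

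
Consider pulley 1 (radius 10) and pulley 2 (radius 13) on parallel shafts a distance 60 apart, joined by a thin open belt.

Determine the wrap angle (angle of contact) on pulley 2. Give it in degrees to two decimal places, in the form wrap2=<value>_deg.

open belt: β = asin((r2−r1)/C) = asin(3/60) = 2.8660°
wrap1 = π − 2β = 174.2680°
wrap2 = π + 2β = 185.7320°

wrap2=185.73_deg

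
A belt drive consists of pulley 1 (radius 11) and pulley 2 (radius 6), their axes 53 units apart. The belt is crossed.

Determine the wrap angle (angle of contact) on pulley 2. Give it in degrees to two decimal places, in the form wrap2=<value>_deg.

crossed belt: β = asin((r1+r2)/C) = asin(17/53) = 18.7086°
wrap1 = wrap2 = π + 2β = 217.4171°

wrap2=217.42_deg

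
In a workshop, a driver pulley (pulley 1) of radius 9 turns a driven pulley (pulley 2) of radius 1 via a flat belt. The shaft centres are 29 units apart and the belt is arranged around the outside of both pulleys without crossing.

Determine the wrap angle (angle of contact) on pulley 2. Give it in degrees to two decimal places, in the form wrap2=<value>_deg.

open belt: β = asin((r2−r1)/C) = asin(-8/29) = -16.0134°
wrap1 = π − 2β = 212.0268°
wrap2 = π + 2β = 147.9732°

wrap2=147.97_deg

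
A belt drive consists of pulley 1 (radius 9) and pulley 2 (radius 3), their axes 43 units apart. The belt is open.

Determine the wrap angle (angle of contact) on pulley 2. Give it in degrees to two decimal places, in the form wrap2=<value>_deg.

wrap2=163.96_deg

open belt: β = asin((r2−r1)/C) = asin(-6/43) = -8.0209°
wrap1 = π − 2β = 196.0419°
wrap2 = π + 2β = 163.9581°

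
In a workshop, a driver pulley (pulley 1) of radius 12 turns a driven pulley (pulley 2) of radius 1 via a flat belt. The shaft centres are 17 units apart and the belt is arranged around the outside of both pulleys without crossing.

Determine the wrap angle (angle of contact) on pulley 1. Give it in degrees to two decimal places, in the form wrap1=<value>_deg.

open belt: β = asin((r2−r1)/C) = asin(-11/17) = -40.3202°
wrap1 = π − 2β = 260.6404°
wrap2 = π + 2β = 99.3596°

wrap1=260.64_deg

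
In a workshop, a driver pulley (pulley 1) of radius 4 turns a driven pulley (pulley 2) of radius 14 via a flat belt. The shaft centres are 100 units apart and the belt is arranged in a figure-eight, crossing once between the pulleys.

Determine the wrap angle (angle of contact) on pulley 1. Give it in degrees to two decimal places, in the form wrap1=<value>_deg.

wrap1=200.74_deg

crossed belt: β = asin((r1+r2)/C) = asin(18/100) = 10.3698°
wrap1 = wrap2 = π + 2β = 200.7395°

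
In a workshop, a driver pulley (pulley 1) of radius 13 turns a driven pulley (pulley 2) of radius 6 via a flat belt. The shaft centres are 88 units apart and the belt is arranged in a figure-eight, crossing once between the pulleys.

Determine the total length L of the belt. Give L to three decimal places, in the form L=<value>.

crossed belt: β = asin((r1+r2)/C) = asin(19/88) = 12.4689°
wrap1 = wrap2 = π + 2β = 204.9377°
tangent length = C·cosβ = 85.9244
L = (r1+r2)·wrap + 2·C·cosβ = 19·3.5768 + 2·85.9244 = 239.8087

L=239.809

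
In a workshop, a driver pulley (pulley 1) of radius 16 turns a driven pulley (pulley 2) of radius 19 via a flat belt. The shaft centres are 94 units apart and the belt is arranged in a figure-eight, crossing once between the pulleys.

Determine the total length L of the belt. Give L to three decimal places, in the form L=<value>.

L=311.145

crossed belt: β = asin((r1+r2)/C) = asin(35/94) = 21.8600°
wrap1 = wrap2 = π + 2β = 223.7201°
tangent length = C·cosβ = 87.2410
L = (r1+r2)·wrap + 2·C·cosβ = 35·3.9047 + 2·87.2410 = 311.1449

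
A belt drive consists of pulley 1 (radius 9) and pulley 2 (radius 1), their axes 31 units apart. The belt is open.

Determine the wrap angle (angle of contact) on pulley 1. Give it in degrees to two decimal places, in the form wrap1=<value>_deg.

wrap1=209.91_deg

open belt: β = asin((r2−r1)/C) = asin(-8/31) = -14.9552°
wrap1 = π − 2β = 209.9105°
wrap2 = π + 2β = 150.0895°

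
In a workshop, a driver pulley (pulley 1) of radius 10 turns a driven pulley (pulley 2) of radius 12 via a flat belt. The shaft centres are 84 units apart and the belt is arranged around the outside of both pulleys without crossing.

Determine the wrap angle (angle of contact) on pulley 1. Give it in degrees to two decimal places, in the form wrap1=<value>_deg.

wrap1=177.27_deg

open belt: β = asin((r2−r1)/C) = asin(2/84) = 1.3643°
wrap1 = π − 2β = 177.2714°
wrap2 = π + 2β = 182.7286°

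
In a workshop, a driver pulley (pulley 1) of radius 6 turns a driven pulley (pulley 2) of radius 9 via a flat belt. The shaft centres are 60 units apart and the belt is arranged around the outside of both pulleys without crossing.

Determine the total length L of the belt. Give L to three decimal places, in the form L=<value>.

open belt: β = asin((r2−r1)/C) = asin(3/60) = 2.8660°
wrap1 = π − 2β = 174.2680°
wrap2 = π + 2β = 185.7320°
tangent length = C·cosβ = 59.9250
L = r1·wrap1 + r2·wrap2 + 2·C·cosβ = 6·3.0416 + 9·3.2416 + 2·59.9250 = 167.2739

L=167.274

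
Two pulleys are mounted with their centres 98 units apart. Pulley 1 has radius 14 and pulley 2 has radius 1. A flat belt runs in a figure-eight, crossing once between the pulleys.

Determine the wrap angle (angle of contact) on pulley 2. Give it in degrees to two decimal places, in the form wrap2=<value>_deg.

crossed belt: β = asin((r1+r2)/C) = asin(15/98) = 8.8044°
wrap1 = wrap2 = π + 2β = 197.6087°

wrap2=197.61_deg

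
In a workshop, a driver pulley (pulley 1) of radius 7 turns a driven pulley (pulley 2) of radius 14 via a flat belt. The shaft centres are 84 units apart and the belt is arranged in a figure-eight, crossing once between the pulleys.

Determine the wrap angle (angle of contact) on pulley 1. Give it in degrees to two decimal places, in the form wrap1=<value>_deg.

wrap1=208.96_deg

crossed belt: β = asin((r1+r2)/C) = asin(21/84) = 14.4775°
wrap1 = wrap2 = π + 2β = 208.9550°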